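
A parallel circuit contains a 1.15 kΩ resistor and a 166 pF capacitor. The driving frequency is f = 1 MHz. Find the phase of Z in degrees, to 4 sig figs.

ω = 2πf = 6.283e+06 rad/s
X_C = 1/(ωC) = 958.8 Ω
Parallel: admittances add. Y = 1/R + jωC
Y = (0.0008696 + j0.001043) S
|Y| = 0.001358 S → |Z| = 1/|Y| = 736.4 Ω, ∠Z = −∠Y = -50.18°

-50.18°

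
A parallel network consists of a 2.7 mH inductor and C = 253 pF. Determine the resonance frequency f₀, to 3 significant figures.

ω₀ = 1/√(LC) = 1/√(0.0027 × 2.53e-10) = 1.21e+06 rad/s
f₀ = ω₀/(2π) = 193 kHz

193 kHz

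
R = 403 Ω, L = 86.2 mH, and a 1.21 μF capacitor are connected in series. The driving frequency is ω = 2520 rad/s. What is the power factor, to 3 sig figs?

X_L = ωL = 217 Ω
X_C = 1/(ωC) = 328 Ω
Net reactance X = X_L − X_C = -111 Ω
Z = 403 − j111 Ω
|Z| = √(403² + 111²) = 418 Ω
∠Z = arctan(-111/403) = -15.4°
cos φ = cos(-15.4°) = 0.964

0.964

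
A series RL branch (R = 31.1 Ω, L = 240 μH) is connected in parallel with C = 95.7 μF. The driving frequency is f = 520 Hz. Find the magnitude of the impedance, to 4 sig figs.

3.190 Ω

ω = 2πf = 3267 rad/s
X_L = ωL = 0.7841 Ω
X_C = 1/(ωC) = 3.198 Ω
Branch 1 (R+jX_L): Z₁ = 31.10 + j0.7841 Ω, |Z₁| = 31.11 Ω
Branch 2 (−jX_C): Z₂ = −j3.198 Ω
Parallel: Z = Z₁Z₂/(Z₁+Z₂), |Z| = 3.190 Ω, ∠Z = -84.12°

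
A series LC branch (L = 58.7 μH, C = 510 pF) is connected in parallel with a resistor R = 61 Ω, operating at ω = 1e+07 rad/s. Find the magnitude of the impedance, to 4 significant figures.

60.27 Ω

X_L = ωL = 587.0 Ω
X_C = 1/(ωC) = 196.1 Ω
Branch 1: Z₁ = R = 61.00 Ω
Branch 2 (series LC): Z₂ = j(X_L − X_C) = j390.9 Ω
Parallel: Z = Z₁Z₂/(Z₁+Z₂), |Z| = 60.27 Ω, ∠Z = 8.869°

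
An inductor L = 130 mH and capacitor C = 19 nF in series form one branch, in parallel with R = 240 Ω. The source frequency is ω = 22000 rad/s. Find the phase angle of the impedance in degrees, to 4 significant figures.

27.17°

X_L = ωL = 2860 Ω
X_C = 1/(ωC) = 2392 Ω
Branch 1: Z₁ = R = 240.0 Ω
Branch 2 (series LC): Z₂ = j(X_L − X_C) = j467.7 Ω
Parallel: Z = Z₁Z₂/(Z₁+Z₂), |Z| = 213.5 Ω, ∠Z = 27.17°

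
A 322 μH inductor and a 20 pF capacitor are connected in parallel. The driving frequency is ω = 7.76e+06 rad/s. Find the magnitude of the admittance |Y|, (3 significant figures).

245 μS

X_L = ωL = 2500 Ω
X_C = 1/(ωC) = 6440 Ω
Parallel: admittances add. Y = 1/(jωL) + jωC
Y = (0 − j0.000245) S
|Y| = 0.000245 S → |Z| = 1/|Y| = 4080 Ω, ∠Z = −∠Y = 90.0°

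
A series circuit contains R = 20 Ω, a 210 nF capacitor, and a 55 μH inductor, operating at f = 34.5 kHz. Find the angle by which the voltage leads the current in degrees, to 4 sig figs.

ω = 2πf = 216800 rad/s
X_L = ωL = 11.92 Ω
X_C = 1/(ωC) = 21.97 Ω
Net reactance X = X_L − X_C = -10.05 Ω
Z = 20.00 − j10.05 Ω
|Z| = √(20.00² + 10.05²) = 22.38 Ω
∠Z = arctan(-10.05/20.00) = -26.67°

-26.67°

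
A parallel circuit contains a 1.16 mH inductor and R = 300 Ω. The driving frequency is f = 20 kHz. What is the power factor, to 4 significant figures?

0.4370

ω = 2πf = 125700 rad/s
X_L = ωL = 145.8 Ω
Parallel: admittances add. Y = 1/R + 1/(jωL)
Y = (0.003333 − j0.006860) S
|Y| = 0.007627 S → |Z| = 1/|Y| = 131.1 Ω, ∠Z = −∠Y = 64.08°
cos φ = cos(64.08°) = 0.4370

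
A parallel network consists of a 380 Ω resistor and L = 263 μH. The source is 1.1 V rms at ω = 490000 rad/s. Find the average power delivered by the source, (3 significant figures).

3.18 mW

X_L = ωL = 129 Ω
Parallel: admittances add. Y = 1/R + 1/(jωL)
Y = (0.00263 − j0.00776) S
|Y| = 0.00819 S → |Z| = 1/|Y| = 122 Ω, ∠Z = −∠Y = 71.3°
I = V/|Z| = 9.01 mA
P = VI cos φ = 1.1 × 0.00901 × cos(71.3°) = 3.18 mW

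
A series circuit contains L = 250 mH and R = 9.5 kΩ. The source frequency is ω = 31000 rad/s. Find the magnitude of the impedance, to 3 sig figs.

12300 Ω

X_L = ωL = 7750 Ω
Z = 9500 + j7750 Ω
|Z| = √(9500² + 7750²) = 12300 Ω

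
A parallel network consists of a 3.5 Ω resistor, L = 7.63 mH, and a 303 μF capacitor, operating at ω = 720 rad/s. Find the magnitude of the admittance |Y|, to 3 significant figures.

288 mS

X_L = ωL = 5.49 Ω
X_C = 1/(ωC) = 4.58 Ω
Parallel: admittances add. Y = 1/R + 1/(jωL) + jωC
Y = (0.286 + j0.0361) S
|Y| = 0.288 S → |Z| = 1/|Y| = 3.47 Ω, ∠Z = −∠Y = -7.21°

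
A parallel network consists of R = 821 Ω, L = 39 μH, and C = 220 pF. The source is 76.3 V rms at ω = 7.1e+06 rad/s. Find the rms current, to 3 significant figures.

X_L = ωL = 277 Ω
X_C = 1/(ωC) = 640 Ω
Parallel: admittances add. Y = 1/R + 1/(jωL) + jωC
Y = (0.00122 − j0.00205) S
|Y| = 0.00238 S → |Z| = 1/|Y| = 419 Ω, ∠Z = −∠Y = 59.3°
I = V/|Z| = 76.3/419 = 182 mA

182 mA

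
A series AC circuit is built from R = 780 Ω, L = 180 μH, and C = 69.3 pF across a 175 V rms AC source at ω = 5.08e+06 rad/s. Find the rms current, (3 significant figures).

X_L = ωL = 914 Ω
X_C = 1/(ωC) = 2840 Ω
Net reactance X = X_L − X_C = -1930 Ω
Z = 780 − j1930 Ω
|Z| = √(780² + 1930²) = 2080 Ω
I = V/|Z| = 175/2080 = 84.2 mA

84.2 mA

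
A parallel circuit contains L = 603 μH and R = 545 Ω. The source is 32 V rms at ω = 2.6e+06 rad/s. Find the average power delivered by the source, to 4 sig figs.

X_L = ωL = 1568 Ω
Parallel: admittances add. Y = 1/R + 1/(jωL)
Y = (0.001835 − j0.0006378) S
|Y| = 0.001943 S → |Z| = 1/|Y| = 514.8 Ω, ∠Z = −∠Y = 19.17°
I = V/|Z| = 62.16 mA
P = VI cos φ = 32 × 0.06216 × cos(19.17°) = 1.879 W

1.879 W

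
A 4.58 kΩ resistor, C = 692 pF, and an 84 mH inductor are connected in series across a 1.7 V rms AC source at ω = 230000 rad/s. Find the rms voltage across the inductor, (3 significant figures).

X_L = ωL = 19300 Ω
X_C = 1/(ωC) = 6280 Ω
Net reactance X = X_L − X_C = 13000 Ω
Z = 4580 + j13000 Ω
|Z| = √(4580² + 13000²) = 13800 Ω
I = V/|Z| = 123 μA
V_L = I·|Z_L| = 0.000123 × 19300 = 2.38 V

2.38 V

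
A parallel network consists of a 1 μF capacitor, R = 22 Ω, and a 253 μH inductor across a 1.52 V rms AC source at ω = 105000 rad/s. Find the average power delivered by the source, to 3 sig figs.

105 mW

X_L = ωL = 26.6 Ω
X_C = 1/(ωC) = 9.52 Ω
Parallel: admittances add. Y = 1/R + 1/(jωL) + jωC
Y = (0.0455 + j0.0674) S
|Y| = 0.0813 S → |Z| = 1/|Y| = 12.3 Ω, ∠Z = −∠Y = -56.0°
I = V/|Z| = 124 mA
P = VI cos φ = 1.52 × 0.124 × cos(-56.0°) = 105 mW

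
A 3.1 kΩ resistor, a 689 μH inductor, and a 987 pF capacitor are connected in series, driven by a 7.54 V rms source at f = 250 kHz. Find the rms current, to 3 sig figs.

ω = 2πf = 1.571e+06 rad/s
X_L = ωL = 1080 Ω
X_C = 1/(ωC) = 645 Ω
Net reactance X = X_L − X_C = 437 Ω
Z = 3100 + j437 Ω
|Z| = √(3100² + 437²) = 3130 Ω
I = V/|Z| = 7.54/3130 = 2.41 mA

2.41 mA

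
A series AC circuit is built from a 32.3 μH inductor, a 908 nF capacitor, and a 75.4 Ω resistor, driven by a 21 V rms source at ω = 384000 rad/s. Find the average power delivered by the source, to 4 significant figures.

X_L = ωL = 12.40 Ω
X_C = 1/(ωC) = 2.868 Ω
Net reactance X = X_L − X_C = 9.535 Ω
Z = 75.40 + j9.535 Ω
|Z| = √(75.40² + 9.535²) = 76.00 Ω
∠Z = arctan(9.535/75.40) = 7.207°
I = V/|Z| = 276.3 mA
P = VI cos φ = 21 × 0.2763 × cos(7.207°) = 5.757 W

5.757 W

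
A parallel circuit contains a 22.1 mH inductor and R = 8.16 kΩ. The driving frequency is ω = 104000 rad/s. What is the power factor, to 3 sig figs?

0.271

X_L = ωL = 2300 Ω
Parallel: admittances add. Y = 1/R + 1/(jωL)
Y = (0.000123 − j0.000435) S
|Y| = 0.000452 S → |Z| = 1/|Y| = 2210 Ω, ∠Z = −∠Y = 74.3°
cos φ = cos(74.3°) = 0.271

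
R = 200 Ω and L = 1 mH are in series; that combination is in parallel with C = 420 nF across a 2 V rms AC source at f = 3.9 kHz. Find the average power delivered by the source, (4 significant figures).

19.70 mW

ω = 2πf = 24500 rad/s
X_L = ωL = 24.50 Ω
X_C = 1/(ωC) = 97.16 Ω
Branch 1 (R+jX_L): Z₁ = 200.0 + j24.50 Ω, |Z₁| = 201.5 Ω
Branch 2 (−jX_C): Z₂ = −j97.16 Ω
Parallel: Z = Z₁Z₂/(Z₁+Z₂), |Z| = 92.01 Ω, ∠Z = -63.05°
I = V/|Z| = 21.74 mA
P = VI cos φ = 2 × 0.02174 × cos(-63.05°) = 19.70 mW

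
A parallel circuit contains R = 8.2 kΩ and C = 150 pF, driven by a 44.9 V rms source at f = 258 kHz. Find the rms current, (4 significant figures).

12.21 mA

ω = 2πf = 1.621e+06 rad/s
X_C = 1/(ωC) = 4113 Ω
Parallel: admittances add. Y = 1/R + jωC
Y = (0.0001220 + j0.0002432) S
|Y| = 0.0002720 S → |Z| = 1/|Y| = 3676 Ω, ∠Z = −∠Y = -63.36°
I = V/|Z| = 44.9/3676 = 12.21 mA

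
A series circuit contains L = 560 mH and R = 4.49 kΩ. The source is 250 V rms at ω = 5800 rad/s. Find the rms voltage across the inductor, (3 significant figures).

147 V

X_L = ωL = 3250 Ω
Z = 4490 + j3250 Ω
|Z| = √(4490² + 3250²) = 5540 Ω
I = V/|Z| = 45.1 mA
V_L = I·|Z_L| = 0.0451 × 3250 = 147 V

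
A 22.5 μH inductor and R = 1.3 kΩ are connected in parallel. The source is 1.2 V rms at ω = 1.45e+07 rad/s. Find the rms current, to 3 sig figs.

3.79 mA

X_L = ωL = 326 Ω
Parallel: admittances add. Y = 1/R + 1/(jωL)
Y = (0.000769 − j0.00307) S
|Y| = 0.00316 S → |Z| = 1/|Y| = 316 Ω, ∠Z = −∠Y = 75.9°
I = V/|Z| = 1.2/316 = 3.79 mA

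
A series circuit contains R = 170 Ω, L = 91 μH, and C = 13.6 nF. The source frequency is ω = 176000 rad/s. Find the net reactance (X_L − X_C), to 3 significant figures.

X_L = ωL = 16.0 Ω
X_C = 1/(ωC) = 418 Ω
X = 16.0 − 418 = -402 Ω

-402 Ω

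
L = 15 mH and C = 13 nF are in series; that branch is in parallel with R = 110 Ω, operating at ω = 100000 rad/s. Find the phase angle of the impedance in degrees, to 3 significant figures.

8.56°

X_L = ωL = 1500 Ω
X_C = 1/(ωC) = 769 Ω
Branch 1: Z₁ = R = 110 Ω
Branch 2 (series LC): Z₂ = j(X_L − X_C) = j731 Ω
Parallel: Z = Z₁Z₂/(Z₁+Z₂), |Z| = 109 Ω, ∠Z = 8.56°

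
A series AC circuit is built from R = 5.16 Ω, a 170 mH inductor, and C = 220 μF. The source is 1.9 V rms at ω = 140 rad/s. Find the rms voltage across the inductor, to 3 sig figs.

X_L = ωL = 23.8 Ω
X_C = 1/(ωC) = 32.5 Ω
Net reactance X = X_L − X_C = -8.67 Ω
Z = 5.16 − j8.67 Ω
|Z| = √(5.16² + 8.67²) = 10.1 Ω
I = V/|Z| = 188 mA
V_L = I·|Z_L| = 0.188 × 23.8 = 4.48 V

4.48 V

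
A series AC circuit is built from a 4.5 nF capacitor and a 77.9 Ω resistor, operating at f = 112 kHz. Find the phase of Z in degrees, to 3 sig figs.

-76.1°

ω = 2πf = 703700 rad/s
X_C = 1/(ωC) = 316 Ω
Z = 77.9 − j316 Ω
|Z| = √(77.9² + 316²) = 325 Ω
∠Z = arctan(-316/77.9) = -76.1°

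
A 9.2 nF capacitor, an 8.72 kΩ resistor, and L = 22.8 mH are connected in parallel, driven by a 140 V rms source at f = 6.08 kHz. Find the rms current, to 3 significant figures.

ω = 2πf = 38200 rad/s
X_L = ωL = 871 Ω
X_C = 1/(ωC) = 2850 Ω
Parallel: admittances add. Y = 1/R + 1/(jωL) + jωC
Y = (0.000115 − j0.000797) S
|Y| = 0.000805 S → |Z| = 1/|Y| = 1240 Ω, ∠Z = −∠Y = 81.8°
I = V/|Z| = 140/1240 = 113 mA

113 mA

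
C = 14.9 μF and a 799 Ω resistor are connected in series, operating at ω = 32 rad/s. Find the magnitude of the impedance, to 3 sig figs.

X_C = 1/(ωC) = 2100 Ω
Z = 799 − j2100 Ω
|Z| = √(799² + 2100²) = 2240 Ω

2240 Ω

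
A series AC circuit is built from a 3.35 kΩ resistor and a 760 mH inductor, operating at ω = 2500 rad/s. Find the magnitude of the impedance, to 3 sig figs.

X_L = ωL = 1900 Ω
Z = 3350 + j1900 Ω
|Z| = √(3350² + 1900²) = 3850 Ω

3850 Ω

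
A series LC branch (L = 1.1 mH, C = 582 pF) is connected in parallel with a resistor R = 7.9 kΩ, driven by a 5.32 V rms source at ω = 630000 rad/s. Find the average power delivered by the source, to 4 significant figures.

X_L = ωL = 693.0 Ω
X_C = 1/(ωC) = 2727 Ω
Branch 1: Z₁ = R = 7900 Ω
Branch 2 (series LC): Z₂ = j(X_L − X_C) = −j2034 Ω
Parallel: Z = Z₁Z₂/(Z₁+Z₂), |Z| = 1970 Ω, ∠Z = -75.56°
I = V/|Z| = 2.700 mA
P = VI cos φ = 5.32 × 0.002700 × cos(-75.56°) = 3.583 mW

3.583 mW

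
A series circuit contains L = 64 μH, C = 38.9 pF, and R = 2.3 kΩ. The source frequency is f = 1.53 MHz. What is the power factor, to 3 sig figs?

ω = 2πf = 9.613e+06 rad/s
X_L = ωL = 615 Ω
X_C = 1/(ωC) = 2670 Ω
Net reactance X = X_L − X_C = -2060 Ω
Z = 2300 − j2060 Ω
|Z| = √(2300² + 2060²) = 3090 Ω
∠Z = arctan(-2060/2300) = -41.8°
cos φ = cos(-41.8°) = 0.745

0.745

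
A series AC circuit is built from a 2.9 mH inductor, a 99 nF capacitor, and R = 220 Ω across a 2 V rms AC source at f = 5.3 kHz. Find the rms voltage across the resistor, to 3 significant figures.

1.46 V

ω = 2πf = 33300 rad/s
X_L = ωL = 96.6 Ω
X_C = 1/(ωC) = 303 Ω
Net reactance X = X_L − X_C = -207 Ω
Z = 220 − j207 Ω
|Z| = √(220² + 207²) = 302 Ω
I = V/|Z| = 6.62 mA
V_R = I·|Z_R| = 0.00662 × 220 = 1.46 V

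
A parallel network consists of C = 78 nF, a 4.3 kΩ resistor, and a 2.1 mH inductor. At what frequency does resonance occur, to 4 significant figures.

ω₀ = 1/√(LC) = 1/√(0.0021 × 7.8e-08) = 78130 rad/s
f₀ = ω₀/(2π) = 12.44 kHz

12.44 kHz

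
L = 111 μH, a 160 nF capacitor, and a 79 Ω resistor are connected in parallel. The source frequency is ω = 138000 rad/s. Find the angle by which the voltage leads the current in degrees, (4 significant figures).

X_L = ωL = 15.32 Ω
X_C = 1/(ωC) = 45.29 Ω
Parallel: admittances add. Y = 1/R + 1/(jωL) + jωC
Y = (0.01266 − j0.04320) S
|Y| = 0.04502 S → |Z| = 1/|Y| = 22.21 Ω, ∠Z = −∠Y = 73.67°

73.67°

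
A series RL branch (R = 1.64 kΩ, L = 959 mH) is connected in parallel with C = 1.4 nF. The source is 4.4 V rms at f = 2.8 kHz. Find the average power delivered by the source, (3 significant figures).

110 μW

ω = 2πf = 17590 rad/s
X_L = ωL = 16900 Ω
X_C = 1/(ωC) = 40600 Ω
Branch 1 (R+jX_L): Z₁ = 1640 + j16900 Ω, |Z₁| = 17000 Ω
Branch 2 (−jX_C): Z₂ = −j40600 Ω
Parallel: Z = Z₁Z₂/(Z₁+Z₂), |Z| = 28900 Ω, ∠Z = 80.5°
I = V/|Z| = 152 μA
P = VI cos φ = 4.4 × 0.000152 × cos(80.5°) = 110 μW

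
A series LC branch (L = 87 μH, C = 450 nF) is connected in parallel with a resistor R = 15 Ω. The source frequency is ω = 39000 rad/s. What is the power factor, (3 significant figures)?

0.963

X_L = ωL = 3.39 Ω
X_C = 1/(ωC) = 57.0 Ω
Branch 1: Z₁ = R = 15.0 Ω
Branch 2 (series LC): Z₂ = j(X_L − X_C) = −j53.6 Ω
Parallel: Z = Z₁Z₂/(Z₁+Z₂), |Z| = 14.4 Ω, ∠Z = -15.6°
cos φ = cos(-15.6°) = 0.963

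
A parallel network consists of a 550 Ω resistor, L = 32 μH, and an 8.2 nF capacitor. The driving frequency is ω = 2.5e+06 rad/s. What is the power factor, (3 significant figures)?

X_L = ωL = 80.0 Ω
X_C = 1/(ωC) = 48.8 Ω
Parallel: admittances add. Y = 1/R + 1/(jωL) + jωC
Y = (0.00182 + j0.00800) S
|Y| = 0.00820 S → |Z| = 1/|Y| = 122 Ω, ∠Z = −∠Y = -77.2°
cos φ = cos(-77.2°) = 0.222

0.222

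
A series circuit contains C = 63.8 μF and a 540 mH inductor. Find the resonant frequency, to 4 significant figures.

27.12 Hz

ω₀ = 1/√(LC) = 1/√(0.54 × 6.38e-05) = 170.4 rad/s
f₀ = ω₀/(2π) = 27.12 Hz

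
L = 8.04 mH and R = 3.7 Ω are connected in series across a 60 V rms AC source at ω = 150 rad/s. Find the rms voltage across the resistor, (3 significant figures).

X_L = ωL = 1.21 Ω
Z = 3.70 + j1.21 Ω
|Z| = √(3.70² + 1.21²) = 3.89 Ω
I = V/|Z| = 15.4 A
V_R = I·|Z_R| = 15.4 × 3.70 = 57.0 V

57.0 V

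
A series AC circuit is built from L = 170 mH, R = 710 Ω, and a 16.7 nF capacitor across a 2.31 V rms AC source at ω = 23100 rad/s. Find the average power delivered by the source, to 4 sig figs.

X_L = ωL = 3927 Ω
X_C = 1/(ωC) = 2592 Ω
Net reactance X = X_L − X_C = 1335 Ω
Z = 710.0 + j1335 Ω
|Z| = √(710.0² + 1335²) = 1512 Ω
∠Z = arctan(1335/710.0) = 61.99°
I = V/|Z| = 1.528 mA
P = VI cos φ = 2.31 × 0.001528 × cos(61.99°) = 1.658 mW

1.658 mW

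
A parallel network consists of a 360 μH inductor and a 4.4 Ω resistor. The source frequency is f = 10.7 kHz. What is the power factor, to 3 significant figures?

ω = 2πf = 67230 rad/s
X_L = ωL = 24.2 Ω
Parallel: admittances add. Y = 1/R + 1/(jωL)
Y = (0.227 − j0.0413) S
|Y| = 0.231 S → |Z| = 1/|Y| = 4.33 Ω, ∠Z = −∠Y = 10.3°
cos φ = cos(10.3°) = 0.984

0.984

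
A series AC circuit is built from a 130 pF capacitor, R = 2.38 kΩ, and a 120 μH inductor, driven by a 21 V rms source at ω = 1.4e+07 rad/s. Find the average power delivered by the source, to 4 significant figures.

X_L = ωL = 1680 Ω
X_C = 1/(ωC) = 549.5 Ω
Net reactance X = X_L − X_C = 1131 Ω
Z = 2380 + j1131 Ω
|Z| = √(2380² + 1131²) = 2635 Ω
∠Z = arctan(1131/2380) = 25.41°
I = V/|Z| = 7.970 mA
P = VI cos φ = 21 × 0.007970 × cos(25.41°) = 151.2 mW

151.2 mW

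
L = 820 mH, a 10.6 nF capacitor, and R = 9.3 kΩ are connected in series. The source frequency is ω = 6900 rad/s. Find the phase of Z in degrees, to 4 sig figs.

-40.75°

X_L = ωL = 5658 Ω
X_C = 1/(ωC) = 13670 Ω
Net reactance X = X_L − X_C = -8014 Ω
Z = 9300 − j8014 Ω
|Z| = √(9300² + 8014²) = 12280 Ω
∠Z = arctan(-8014/9300) = -40.75°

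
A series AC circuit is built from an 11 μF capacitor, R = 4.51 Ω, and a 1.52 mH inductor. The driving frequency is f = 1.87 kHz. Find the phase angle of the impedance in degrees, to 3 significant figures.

66.0°

ω = 2πf = 11750 rad/s
X_L = ωL = 17.9 Ω
X_C = 1/(ωC) = 7.74 Ω
Net reactance X = X_L − X_C = 10.1 Ω
Z = 4.51 + j10.1 Ω
|Z| = √(4.51² + 10.1²) = 11.1 Ω
∠Z = arctan(10.1/4.51) = 66.0°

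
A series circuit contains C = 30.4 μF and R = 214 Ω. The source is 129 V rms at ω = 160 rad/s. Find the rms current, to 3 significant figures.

X_C = 1/(ωC) = 206 Ω
Z = 214 − j206 Ω
|Z| = √(214² + 206²) = 297 Ω
I = V/|Z| = 129/297 = 435 mA

435 mA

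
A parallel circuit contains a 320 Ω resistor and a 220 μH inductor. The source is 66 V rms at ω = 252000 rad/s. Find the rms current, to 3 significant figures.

1.21 A

X_L = ωL = 55.4 Ω
Parallel: admittances add. Y = 1/R + 1/(jωL)
Y = (0.00313 − j0.0180) S
|Y| = 0.0183 S → |Z| = 1/|Y| = 54.6 Ω, ∠Z = −∠Y = 80.2°
I = V/|Z| = 66/54.6 = 1.21 A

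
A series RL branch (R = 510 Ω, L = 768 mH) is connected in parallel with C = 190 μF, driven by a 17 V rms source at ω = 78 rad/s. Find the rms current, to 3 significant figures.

250 mA

X_L = ωL = 59.9 Ω
X_C = 1/(ωC) = 67.5 Ω
Branch 1 (R+jX_L): Z₁ = 510 + j59.9 Ω, |Z₁| = 514 Ω
Branch 2 (−jX_C): Z₂ = −j67.5 Ω
Parallel: Z = Z₁Z₂/(Z₁+Z₂), |Z| = 67.9 Ω, ∠Z = -82.5°
I = V/|Z| = 17/67.9 = 250 mA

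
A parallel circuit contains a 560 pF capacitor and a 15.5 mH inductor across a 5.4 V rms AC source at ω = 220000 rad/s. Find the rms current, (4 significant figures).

X_L = ωL = 3410 Ω
X_C = 1/(ωC) = 8117 Ω
Parallel: admittances add. Y = 1/(jωL) + jωC
Y = (0 − j0.0001701) S
|Y| = 0.0001701 S → |Z| = 1/|Y| = 5880 Ω, ∠Z = −∠Y = 90.00°
I = V/|Z| = 5.4/5880 = 918.3 μA

918.3 μA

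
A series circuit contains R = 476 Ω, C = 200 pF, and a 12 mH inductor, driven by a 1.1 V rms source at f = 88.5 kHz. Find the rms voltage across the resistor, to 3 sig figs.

ω = 2πf = 556100 rad/s
X_L = ωL = 6670 Ω
X_C = 1/(ωC) = 8990 Ω
Net reactance X = X_L − X_C = -2320 Ω
Z = 476 − j2320 Ω
|Z| = √(476² + 2320²) = 2370 Ω
I = V/|Z| = 465 μA
V_R = I·|Z_R| = 0.000465 × 476 = 0.221 V

0.221 V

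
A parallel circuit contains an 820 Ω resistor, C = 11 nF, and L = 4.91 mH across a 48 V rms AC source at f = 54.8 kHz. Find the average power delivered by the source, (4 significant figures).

2.810 W

ω = 2πf = 344300 rad/s
X_L = ωL = 1691 Ω
X_C = 1/(ωC) = 264.0 Ω
Parallel: admittances add. Y = 1/R + 1/(jωL) + jωC
Y = (0.001220 + j0.003196) S
|Y| = 0.003421 S → |Z| = 1/|Y| = 292.3 Ω, ∠Z = −∠Y = -69.11°
I = V/|Z| = 164.2 mA
P = VI cos φ = 48 × 0.1642 × cos(-69.11°) = 2.810 W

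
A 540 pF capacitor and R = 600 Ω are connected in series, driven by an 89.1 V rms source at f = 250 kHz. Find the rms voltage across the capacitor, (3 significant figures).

ω = 2πf = 1.571e+06 rad/s
X_C = 1/(ωC) = 1180 Ω
Z = 600 − j1180 Ω
|Z| = √(600² + 1180²) = 1320 Ω
I = V/|Z| = 67.4 mA
V_C = I·|Z_C| = 0.0674 × 1180 = 79.4 V

79.4 V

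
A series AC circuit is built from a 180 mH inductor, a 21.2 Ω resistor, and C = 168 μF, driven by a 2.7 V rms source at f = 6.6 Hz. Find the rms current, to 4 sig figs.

19.61 mA

ω = 2πf = 41.47 rad/s
X_L = ωL = 7.464 Ω
X_C = 1/(ωC) = 143.5 Ω
Net reactance X = X_L − X_C = -136.1 Ω
Z = 21.20 − j136.1 Ω
|Z| = √(21.20² + 136.1²) = 137.7 Ω
I = V/|Z| = 2.7/137.7 = 19.61 mA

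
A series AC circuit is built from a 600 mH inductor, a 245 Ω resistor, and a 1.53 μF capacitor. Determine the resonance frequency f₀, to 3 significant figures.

ω₀ = 1/√(LC) = 1/√(0.6 × 1.53e-06) = 1044 rad/s
f₀ = ω₀/(2π) = 166 Hz

166 Hz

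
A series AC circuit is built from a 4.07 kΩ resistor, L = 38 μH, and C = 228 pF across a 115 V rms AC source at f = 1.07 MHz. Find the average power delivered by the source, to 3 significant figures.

ω = 2πf = 6.723e+06 rad/s
X_L = ωL = 255 Ω
X_C = 1/(ωC) = 652 Ω
Net reactance X = X_L − X_C = -397 Ω
Z = 4070 − j397 Ω
|Z| = √(4070² + 397²) = 4090 Ω
∠Z = arctan(-397/4070) = -5.57°
I = V/|Z| = 28.1 mA
P = VI cos φ = 115 × 0.0281 × cos(-5.57°) = 3.22 W

3.22 W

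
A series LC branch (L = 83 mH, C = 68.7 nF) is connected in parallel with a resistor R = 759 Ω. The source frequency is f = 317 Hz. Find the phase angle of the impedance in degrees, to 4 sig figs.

-6.066°

ω = 2πf = 1992 rad/s
X_L = ωL = 165.3 Ω
X_C = 1/(ωC) = 7308 Ω
Branch 1: Z₁ = R = 759.0 Ω
Branch 2 (series LC): Z₂ = j(X_L − X_C) = −j7143 Ω
Parallel: Z = Z₁Z₂/(Z₁+Z₂), |Z| = 754.8 Ω, ∠Z = -6.066°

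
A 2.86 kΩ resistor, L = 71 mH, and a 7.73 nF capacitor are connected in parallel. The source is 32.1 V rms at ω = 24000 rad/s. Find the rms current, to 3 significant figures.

17.1 mA

X_L = ωL = 1700 Ω
X_C = 1/(ωC) = 5390 Ω
Parallel: admittances add. Y = 1/R + 1/(jωL) + jωC
Y = (0.000350 − j0.000401) S
|Y| = 0.000532 S → |Z| = 1/|Y| = 1880 Ω, ∠Z = −∠Y = 48.9°
I = V/|Z| = 32.1/1880 = 17.1 mA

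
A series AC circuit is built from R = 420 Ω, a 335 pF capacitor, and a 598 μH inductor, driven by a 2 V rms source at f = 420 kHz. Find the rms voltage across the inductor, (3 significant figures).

5.15 V

ω = 2πf = 2.639e+06 rad/s
X_L = ωL = 1580 Ω
X_C = 1/(ωC) = 1130 Ω
Net reactance X = X_L − X_C = 447 Ω
Z = 420 + j447 Ω
|Z| = √(420² + 447²) = 613 Ω
I = V/|Z| = 3.26 mA
V_L = I·|Z_L| = 0.00326 × 1580 = 5.15 V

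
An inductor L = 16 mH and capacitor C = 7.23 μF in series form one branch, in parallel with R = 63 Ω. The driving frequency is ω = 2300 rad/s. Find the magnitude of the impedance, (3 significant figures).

21.9 Ω

X_L = ωL = 36.8 Ω
X_C = 1/(ωC) = 60.1 Ω
Branch 1: Z₁ = R = 63.0 Ω
Branch 2 (series LC): Z₂ = j(X_L − X_C) = −j23.3 Ω
Parallel: Z = Z₁Z₂/(Z₁+Z₂), |Z| = 21.9 Ω, ∠Z = -69.7°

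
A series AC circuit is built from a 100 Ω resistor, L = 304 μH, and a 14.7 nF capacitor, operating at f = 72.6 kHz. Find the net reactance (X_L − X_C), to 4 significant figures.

ω = 2πf = 456200 rad/s
X_L = ωL = 138.7 Ω
X_C = 1/(ωC) = 149.1 Ω
X = 138.7 − 149.1 = -10.46 Ω

-10.46 Ω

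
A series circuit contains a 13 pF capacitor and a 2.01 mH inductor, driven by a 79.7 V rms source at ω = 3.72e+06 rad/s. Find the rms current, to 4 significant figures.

X_L = ωL = 7477 Ω
X_C = 1/(ωC) = 20680 Ω
Net reactance X = X_L − X_C = -13200 Ω
Z = − j13200 Ω
|Z| = √(0² + 13200²) = 13200 Ω
I = V/|Z| = 79.7/13200 = 6.037 mA

6.037 mA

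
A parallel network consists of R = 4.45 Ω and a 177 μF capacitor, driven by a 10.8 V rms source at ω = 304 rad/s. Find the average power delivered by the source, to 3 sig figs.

26.2 W

X_C = 1/(ωC) = 18.6 Ω
Parallel: admittances add. Y = 1/R + jωC
Y = (0.225 + j0.0538) S
|Y| = 0.231 S → |Z| = 1/|Y| = 4.33 Ω, ∠Z = −∠Y = -13.5°
I = V/|Z| = 2.50 A
P = VI cos φ = 10.8 × 2.50 × cos(-13.5°) = 26.2 W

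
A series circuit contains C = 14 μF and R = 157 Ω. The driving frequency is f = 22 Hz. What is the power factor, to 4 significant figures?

ω = 2πf = 138.2 rad/s
X_C = 1/(ωC) = 516.7 Ω
Z = 157.0 − j516.7 Ω
|Z| = √(157.0² + 516.7²) = 540.1 Ω
∠Z = arctan(-516.7/157.0) = -73.10°
cos φ = cos(-73.10°) = 0.2907

0.2907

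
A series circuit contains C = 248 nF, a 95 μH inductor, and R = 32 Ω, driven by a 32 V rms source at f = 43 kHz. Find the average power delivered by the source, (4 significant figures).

28.76 W

ω = 2πf = 270200 rad/s
X_L = ωL = 25.67 Ω
X_C = 1/(ωC) = 14.92 Ω
Net reactance X = X_L − X_C = 10.74 Ω
Z = 32.00 + j10.74 Ω
|Z| = √(32.00² + 10.74²) = 33.75 Ω
∠Z = arctan(10.74/32.00) = 18.56°
I = V/|Z| = 948.0 mA
P = VI cos φ = 32 × 0.9480 × cos(18.56°) = 28.76 W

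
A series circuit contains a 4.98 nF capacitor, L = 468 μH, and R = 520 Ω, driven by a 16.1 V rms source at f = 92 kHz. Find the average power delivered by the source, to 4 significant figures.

487.8 mW

ω = 2πf = 578100 rad/s
X_L = ωL = 270.5 Ω
X_C = 1/(ωC) = 347.4 Ω
Net reactance X = X_L − X_C = -76.85 Ω
Z = 520.0 − j76.85 Ω
|Z| = √(520.0² + 76.85²) = 525.6 Ω
∠Z = arctan(-76.85/520.0) = -8.407°
I = V/|Z| = 30.63 mA
P = VI cos φ = 16.1 × 0.03063 × cos(-8.407°) = 487.8 mW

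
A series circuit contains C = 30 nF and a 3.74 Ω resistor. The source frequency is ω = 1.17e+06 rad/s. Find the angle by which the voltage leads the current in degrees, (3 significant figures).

X_C = 1/(ωC) = 28.5 Ω
Z = 3.74 − j28.5 Ω
|Z| = √(3.74² + 28.5²) = 28.7 Ω
∠Z = arctan(-28.5/3.74) = -82.5°

-82.5°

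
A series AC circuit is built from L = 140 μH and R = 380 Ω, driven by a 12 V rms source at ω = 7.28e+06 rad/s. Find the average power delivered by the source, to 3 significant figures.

X_L = ωL = 1020 Ω
Z = 380 + j1020 Ω
|Z| = √(380² + 1020²) = 1090 Ω
∠Z = arctan(1020/380) = 69.6°
I = V/|Z| = 11.0 mA
P = VI cos φ = 12 × 0.0110 × cos(69.6°) = 46.2 mW

46.2 mW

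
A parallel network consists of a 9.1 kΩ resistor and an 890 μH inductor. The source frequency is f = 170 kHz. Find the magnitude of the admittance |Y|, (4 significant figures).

1.058 mS

ω = 2πf = 1.068e+06 rad/s
X_L = ωL = 950.6 Ω
Parallel: admittances add. Y = 1/R + 1/(jωL)
Y = (0.0001099 − j0.001052) S
|Y| = 0.001058 S → |Z| = 1/|Y| = 945.5 Ω, ∠Z = −∠Y = 84.04°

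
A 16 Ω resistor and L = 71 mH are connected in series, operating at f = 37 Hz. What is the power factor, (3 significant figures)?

0.696

ω = 2πf = 232.5 rad/s
X_L = ωL = 16.5 Ω
Z = 16.0 + j16.5 Ω
|Z| = √(16.0² + 16.5²) = 23.0 Ω
∠Z = arctan(16.5/16.0) = 45.9°
cos φ = cos(45.9°) = 0.696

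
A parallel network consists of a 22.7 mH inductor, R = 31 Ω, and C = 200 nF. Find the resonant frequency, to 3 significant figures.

2.36 kHz

ω₀ = 1/√(LC) = 1/√(0.0227 × 2e-07) = 14840 rad/s
f₀ = ω₀/(2π) = 2.36 kHz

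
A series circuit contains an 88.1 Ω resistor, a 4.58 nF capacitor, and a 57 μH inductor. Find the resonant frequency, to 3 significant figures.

ω₀ = 1/√(LC) = 1/√(5.7e-05 × 4.58e-09) = 1.957e+06 rad/s
f₀ = ω₀/(2π) = 311 kHz

311 kHz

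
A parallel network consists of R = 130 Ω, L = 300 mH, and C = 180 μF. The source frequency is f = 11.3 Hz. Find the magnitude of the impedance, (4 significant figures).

28.55 Ω

ω = 2πf = 71.00 rad/s
X_L = ωL = 21.30 Ω
X_C = 1/(ωC) = 78.25 Ω
Parallel: admittances add. Y = 1/R + 1/(jωL) + jωC
Y = (0.007692 − j0.03417) S
|Y| = 0.03502 S → |Z| = 1/|Y| = 28.55 Ω, ∠Z = −∠Y = 77.31°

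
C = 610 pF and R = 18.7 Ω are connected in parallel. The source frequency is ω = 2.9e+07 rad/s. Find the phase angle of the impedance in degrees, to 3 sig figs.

-18.3°

X_C = 1/(ωC) = 56.5 Ω
Parallel: admittances add. Y = 1/R + jωC
Y = (0.0535 + j0.0177) S
|Y| = 0.0563 S → |Z| = 1/|Y| = 17.8 Ω, ∠Z = −∠Y = -18.3°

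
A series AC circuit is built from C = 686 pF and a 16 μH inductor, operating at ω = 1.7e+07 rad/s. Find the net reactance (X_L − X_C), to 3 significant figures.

X_L = ωL = 272 Ω
X_C = 1/(ωC) = 85.7 Ω
X = 272 − 85.7 = 186 Ω

186 Ω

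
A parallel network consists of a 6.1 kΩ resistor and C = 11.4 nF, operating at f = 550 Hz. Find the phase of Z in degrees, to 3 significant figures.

-13.5°

ω = 2πf = 3456 rad/s
X_C = 1/(ωC) = 25400 Ω
Parallel: admittances add. Y = 1/R + jωC
Y = (0.000164 + j3.94e-05) S
|Y| = 0.000169 S → |Z| = 1/|Y| = 5930 Ω, ∠Z = −∠Y = -13.5°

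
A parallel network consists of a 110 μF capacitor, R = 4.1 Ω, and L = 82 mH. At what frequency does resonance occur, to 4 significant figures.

ω₀ = 1/√(LC) = 1/√(0.082 × 0.00011) = 333.0 rad/s
f₀ = ω₀/(2π) = 52.99 Hz

52.99 Hz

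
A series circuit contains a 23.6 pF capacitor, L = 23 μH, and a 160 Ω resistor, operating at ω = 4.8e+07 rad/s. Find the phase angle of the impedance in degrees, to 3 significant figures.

54.1°

X_L = ωL = 1100 Ω
X_C = 1/(ωC) = 883 Ω
Net reactance X = X_L − X_C = 221 Ω
Z = 160 + j221 Ω
|Z| = √(160² + 221²) = 273 Ω
∠Z = arctan(221/160) = 54.1°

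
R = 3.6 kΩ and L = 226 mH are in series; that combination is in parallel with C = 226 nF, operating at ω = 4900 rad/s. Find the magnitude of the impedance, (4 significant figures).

943.3 Ω

X_L = ωL = 1107 Ω
X_C = 1/(ωC) = 903.0 Ω
Branch 1 (R+jX_L): Z₁ = 3600 + j1107 Ω, |Z₁| = 3766 Ω
Branch 2 (−jX_C): Z₂ = −j903.0 Ω
Parallel: Z = Z₁Z₂/(Z₁+Z₂), |Z| = 943.3 Ω, ∠Z = -76.15°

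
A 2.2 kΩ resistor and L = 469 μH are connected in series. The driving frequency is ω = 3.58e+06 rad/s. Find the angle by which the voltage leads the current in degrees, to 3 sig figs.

37.4°

X_L = ωL = 1680 Ω
Z = 2200 + j1680 Ω
|Z| = √(2200² + 1680²) = 2770 Ω
∠Z = arctan(1680/2200) = 37.4°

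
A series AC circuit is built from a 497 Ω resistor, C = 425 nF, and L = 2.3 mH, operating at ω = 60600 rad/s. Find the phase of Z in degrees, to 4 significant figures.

11.44°

X_L = ωL = 139.4 Ω
X_C = 1/(ωC) = 38.83 Ω
Net reactance X = X_L − X_C = 100.6 Ω
Z = 497.0 + j100.6 Ω
|Z| = √(497.0² + 100.6²) = 507.1 Ω
∠Z = arctan(100.6/497.0) = 11.44°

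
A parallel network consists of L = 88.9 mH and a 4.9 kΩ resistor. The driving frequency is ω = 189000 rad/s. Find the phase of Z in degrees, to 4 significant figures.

16.26°

X_L = ωL = 16800 Ω
Parallel: admittances add. Y = 1/R + 1/(jωL)
Y = (0.0002041 − j5.952e-05) S
|Y| = 0.0002126 S → |Z| = 1/|Y| = 4704 Ω, ∠Z = −∠Y = 16.26°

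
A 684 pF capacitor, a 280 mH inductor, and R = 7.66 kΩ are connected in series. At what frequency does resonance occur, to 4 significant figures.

ω₀ = 1/√(LC) = 1/√(0.28 × 6.84e-10) = 72260 rad/s
f₀ = ω₀/(2π) = 11.50 kHz

11.50 kHz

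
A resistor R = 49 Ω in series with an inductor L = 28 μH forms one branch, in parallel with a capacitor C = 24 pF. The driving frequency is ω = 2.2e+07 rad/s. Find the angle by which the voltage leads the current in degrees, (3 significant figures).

X_L = ωL = 616 Ω
X_C = 1/(ωC) = 1890 Ω
Branch 1 (R+jX_L): Z₁ = 49.0 + j616 Ω, |Z₁| = 618 Ω
Branch 2 (−jX_C): Z₂ = −j1890 Ω
Parallel: Z = Z₁Z₂/(Z₁+Z₂), |Z| = 915 Ω, ∠Z = 83.3°

83.3°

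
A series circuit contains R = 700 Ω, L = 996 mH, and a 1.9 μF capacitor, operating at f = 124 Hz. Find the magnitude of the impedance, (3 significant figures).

ω = 2πf = 779.1 rad/s
X_L = ωL = 776 Ω
X_C = 1/(ωC) = 676 Ω
Net reactance X = X_L − X_C = 100 Ω
Z = 700 + j100 Ω
|Z| = √(700² + 100²) = 707 Ω

707 Ω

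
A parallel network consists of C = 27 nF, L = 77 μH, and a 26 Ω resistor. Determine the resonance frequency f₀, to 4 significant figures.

ω₀ = 1/√(LC) = 1/√(7.7e-05 × 2.7e-08) = 693500 rad/s
f₀ = ω₀/(2π) = 110.4 kHz

110.4 kHz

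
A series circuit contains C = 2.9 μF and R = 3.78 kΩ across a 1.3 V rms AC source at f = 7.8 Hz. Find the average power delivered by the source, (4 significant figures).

ω = 2πf = 49.01 rad/s
X_C = 1/(ωC) = 7036 Ω
Z = 3780 − j7036 Ω
|Z| = √(3780² + 7036²) = 7987 Ω
∠Z = arctan(-7036/3780) = -61.75°
I = V/|Z| = 162.8 μA
P = VI cos φ = 1.3 × 0.0001628 × cos(-61.75°) = 100.1 μW

100.1 μW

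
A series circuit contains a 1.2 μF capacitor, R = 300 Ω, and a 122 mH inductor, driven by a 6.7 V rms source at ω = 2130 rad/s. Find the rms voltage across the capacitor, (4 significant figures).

8.004 V

X_L = ωL = 259.9 Ω
X_C = 1/(ωC) = 391.2 Ω
Net reactance X = X_L − X_C = -131.4 Ω
Z = 300.0 − j131.4 Ω
|Z| = √(300.0² + 131.4²) = 327.5 Ω
I = V/|Z| = 20.46 mA
V_C = I·|Z_C| = 0.02046 × 391.2 = 8.004 V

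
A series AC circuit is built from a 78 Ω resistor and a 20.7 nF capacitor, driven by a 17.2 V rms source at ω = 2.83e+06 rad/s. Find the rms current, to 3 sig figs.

X_C = 1/(ωC) = 17.1 Ω
Z = 78.0 − j17.1 Ω
|Z| = √(78.0² + 17.1²) = 79.8 Ω
I = V/|Z| = 17.2/79.8 = 215 mA

215 mA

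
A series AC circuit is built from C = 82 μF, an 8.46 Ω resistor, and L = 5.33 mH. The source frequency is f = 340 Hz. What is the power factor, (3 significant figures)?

0.830

ω = 2πf = 2136 rad/s
X_L = ωL = 11.4 Ω
X_C = 1/(ωC) = 5.71 Ω
Net reactance X = X_L − X_C = 5.68 Ω
Z = 8.46 + j5.68 Ω
|Z| = √(8.46² + 5.68²) = 10.2 Ω
∠Z = arctan(5.68/8.46) = 33.9°
cos φ = cos(33.9°) = 0.830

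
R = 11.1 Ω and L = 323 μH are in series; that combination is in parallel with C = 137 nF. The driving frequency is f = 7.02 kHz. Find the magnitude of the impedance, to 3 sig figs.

ω = 2πf = 44110 rad/s
X_L = ωL = 14.2 Ω
X_C = 1/(ωC) = 165 Ω
Branch 1 (R+jX_L): Z₁ = 11.1 + j14.2 Ω, |Z₁| = 18.1 Ω
Branch 2 (−jX_C): Z₂ = −j165 Ω
Parallel: Z = Z₁Z₂/(Z₁+Z₂), |Z| = 19.7 Ω, ∠Z = 47.9°

19.7 Ω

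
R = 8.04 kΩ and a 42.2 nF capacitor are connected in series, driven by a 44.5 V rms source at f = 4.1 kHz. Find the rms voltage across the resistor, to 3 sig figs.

ω = 2πf = 25760 rad/s
X_C = 1/(ωC) = 920 Ω
Z = 8040 − j920 Ω
|Z| = √(8040² + 920²) = 8090 Ω
I = V/|Z| = 5.50 mA
V_R = I·|Z_R| = 0.00550 × 8040 = 44.2 V

44.2 V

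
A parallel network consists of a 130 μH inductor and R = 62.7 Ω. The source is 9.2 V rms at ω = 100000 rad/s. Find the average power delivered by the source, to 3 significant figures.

X_L = ωL = 13.0 Ω
Parallel: admittances add. Y = 1/R + 1/(jωL)
Y = (0.0159 − j0.0769) S
|Y| = 0.0786 S → |Z| = 1/|Y| = 12.7 Ω, ∠Z = −∠Y = 78.3°
I = V/|Z| = 723 mA
P = VI cos φ = 9.2 × 0.723 × cos(78.3°) = 1.35 W

1.35 W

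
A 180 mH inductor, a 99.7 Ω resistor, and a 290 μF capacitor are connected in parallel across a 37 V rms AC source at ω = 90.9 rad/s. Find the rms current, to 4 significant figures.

X_L = ωL = 16.36 Ω
X_C = 1/(ωC) = 37.93 Ω
Parallel: admittances add. Y = 1/R + 1/(jωL) + jωC
Y = (0.01003 − j0.03476) S
|Y| = 0.03617 S → |Z| = 1/|Y| = 27.64 Ω, ∠Z = −∠Y = 73.90°
I = V/|Z| = 37/27.64 = 1.338 A

1.338 A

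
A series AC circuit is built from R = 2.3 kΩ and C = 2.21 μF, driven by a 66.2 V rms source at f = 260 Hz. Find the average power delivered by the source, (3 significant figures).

ω = 2πf = 1634 rad/s
X_C = 1/(ωC) = 277 Ω
Z = 2300 − j277 Ω
|Z| = √(2300² + 277²) = 2320 Ω
∠Z = arctan(-277/2300) = -6.87°
I = V/|Z| = 28.6 mA
P = VI cos φ = 66.2 × 0.0286 × cos(-6.87°) = 1.88 W

1.88 W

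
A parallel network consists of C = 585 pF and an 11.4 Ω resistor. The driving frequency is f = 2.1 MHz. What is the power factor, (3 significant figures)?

0.996

ω = 2πf = 1.319e+07 rad/s
X_C = 1/(ωC) = 130 Ω
Parallel: admittances add. Y = 1/R + jωC
Y = (0.0877 + j0.00772) S
|Y| = 0.0881 S → |Z| = 1/|Y| = 11.4 Ω, ∠Z = −∠Y = -5.03°
cos φ = cos(-5.03°) = 0.996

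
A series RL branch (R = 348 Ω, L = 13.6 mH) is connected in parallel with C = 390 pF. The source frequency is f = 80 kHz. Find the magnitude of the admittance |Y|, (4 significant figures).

ω = 2πf = 502700 rad/s
X_L = ωL = 6836 Ω
X_C = 1/(ωC) = 5101 Ω
Branch 1 (R+jX_L): Z₁ = 348.0 + j6836 Ω, |Z₁| = 6845 Ω
Branch 2 (−jX_C): Z₂ = −j5101 Ω
Parallel: Z = Z₁Z₂/(Z₁+Z₂), |Z| = 19730 Ω, ∠Z = -81.57°
|Y| = 1/|Z| = 50.68 μS

50.68 μS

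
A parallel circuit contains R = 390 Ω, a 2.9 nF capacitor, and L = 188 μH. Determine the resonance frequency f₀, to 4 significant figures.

ω₀ = 1/√(LC) = 1/√(0.000188 × 2.9e-09) = 1.354e+06 rad/s
f₀ = ω₀/(2π) = 215.5 kHz

215.5 kHz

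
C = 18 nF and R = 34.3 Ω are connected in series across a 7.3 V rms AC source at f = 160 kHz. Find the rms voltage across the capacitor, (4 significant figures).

ω = 2πf = 1.005e+06 rad/s
X_C = 1/(ωC) = 55.26 Ω
Z = 34.30 − j55.26 Ω
|Z| = √(34.30² + 55.26²) = 65.04 Ω
I = V/|Z| = 112.2 mA
V_C = I·|Z_C| = 0.1122 × 55.26 = 6.202 V

6.202 V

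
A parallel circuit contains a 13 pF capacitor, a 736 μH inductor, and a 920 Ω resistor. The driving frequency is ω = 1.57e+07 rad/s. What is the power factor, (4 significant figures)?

0.9942

X_L = ωL = 11560 Ω
X_C = 1/(ωC) = 4900 Ω
Parallel: admittances add. Y = 1/R + 1/(jωL) + jωC
Y = (0.001087 + j0.0001176) S
|Y| = 0.001093 S → |Z| = 1/|Y| = 914.7 Ω, ∠Z = −∠Y = -6.173°
cos φ = cos(-6.173°) = 0.9942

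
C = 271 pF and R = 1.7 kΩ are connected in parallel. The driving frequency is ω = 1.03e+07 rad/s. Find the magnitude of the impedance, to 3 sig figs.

351 Ω

X_C = 1/(ωC) = 358 Ω
Parallel: admittances add. Y = 1/R + jωC
Y = (0.000588 + j0.00279) S
|Y| = 0.00285 S → |Z| = 1/|Y| = 351 Ω, ∠Z = −∠Y = -78.1°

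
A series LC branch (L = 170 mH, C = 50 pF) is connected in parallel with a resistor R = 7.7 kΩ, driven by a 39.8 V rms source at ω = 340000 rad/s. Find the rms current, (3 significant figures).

X_L = ωL = 57800 Ω
X_C = 1/(ωC) = 58800 Ω
Branch 1: Z₁ = R = 7700 Ω
Branch 2 (series LC): Z₂ = j(X_L − X_C) = −j1020 Ω
Parallel: Z = Z₁Z₂/(Z₁+Z₂), |Z| = 1010 Ω, ∠Z = -82.4°
I = V/|Z| = 39.8/1010 = 39.2 mA

39.2 mA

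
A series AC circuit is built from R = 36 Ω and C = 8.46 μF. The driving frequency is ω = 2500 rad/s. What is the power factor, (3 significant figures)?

X_C = 1/(ωC) = 47.3 Ω
Z = 36.0 − j47.3 Ω
|Z| = √(36.0² + 47.3²) = 59.4 Ω
∠Z = arctan(-47.3/36.0) = -52.7°
cos φ = cos(-52.7°) = 0.606

0.606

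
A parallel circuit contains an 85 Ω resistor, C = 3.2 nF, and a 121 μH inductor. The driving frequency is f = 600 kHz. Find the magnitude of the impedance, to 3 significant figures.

ω = 2πf = 3.77e+06 rad/s
X_L = ωL = 456 Ω
X_C = 1/(ωC) = 82.9 Ω
Parallel: admittances add. Y = 1/R + 1/(jωL) + jωC
Y = (0.0118 + j0.00987) S
|Y| = 0.0154 S → |Z| = 1/|Y| = 65.1 Ω, ∠Z = −∠Y = -40.0°

65.1 Ω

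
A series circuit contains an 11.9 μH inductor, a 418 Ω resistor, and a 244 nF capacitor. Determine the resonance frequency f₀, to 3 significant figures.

93.4 kHz

ω₀ = 1/√(LC) = 1/√(1.19e-05 × 2.44e-07) = 586900 rad/s
f₀ = ω₀/(2π) = 93.4 kHz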